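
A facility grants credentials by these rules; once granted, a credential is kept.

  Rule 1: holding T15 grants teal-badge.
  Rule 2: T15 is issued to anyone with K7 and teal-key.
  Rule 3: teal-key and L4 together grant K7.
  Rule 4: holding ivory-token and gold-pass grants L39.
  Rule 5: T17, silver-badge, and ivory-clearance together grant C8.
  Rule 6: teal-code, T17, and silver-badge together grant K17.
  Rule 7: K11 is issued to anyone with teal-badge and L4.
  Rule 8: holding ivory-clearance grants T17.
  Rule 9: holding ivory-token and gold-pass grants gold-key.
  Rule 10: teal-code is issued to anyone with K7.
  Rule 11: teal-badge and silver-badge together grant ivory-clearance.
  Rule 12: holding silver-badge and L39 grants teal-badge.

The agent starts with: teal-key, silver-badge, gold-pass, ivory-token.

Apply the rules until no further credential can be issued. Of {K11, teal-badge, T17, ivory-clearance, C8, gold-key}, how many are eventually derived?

5

Holding ivory-token and gold-pass grants L39 (Rule 4).
Holding ivory-token and gold-pass grants gold-key (Rule 9).
Holding silver-badge and L39 grants teal-badge (Rule 12).
Holding teal-badge and silver-badge grants ivory-clearance (Rule 11).
Holding ivory-clearance grants T17 (Rule 8).
Holding T17, silver-badge, and ivory-clearance grants C8 (Rule 5).
K11 would need teal-badge and L4 (Rule 7), but L4 is never granted.
teal-badge: reached.
T17: reached.
ivory-clearance: reached.
C8: reached.
gold-key: reached.
Reached: teal-badge, T17, ivory-clearance, C8, and gold-key — 5 of the 6.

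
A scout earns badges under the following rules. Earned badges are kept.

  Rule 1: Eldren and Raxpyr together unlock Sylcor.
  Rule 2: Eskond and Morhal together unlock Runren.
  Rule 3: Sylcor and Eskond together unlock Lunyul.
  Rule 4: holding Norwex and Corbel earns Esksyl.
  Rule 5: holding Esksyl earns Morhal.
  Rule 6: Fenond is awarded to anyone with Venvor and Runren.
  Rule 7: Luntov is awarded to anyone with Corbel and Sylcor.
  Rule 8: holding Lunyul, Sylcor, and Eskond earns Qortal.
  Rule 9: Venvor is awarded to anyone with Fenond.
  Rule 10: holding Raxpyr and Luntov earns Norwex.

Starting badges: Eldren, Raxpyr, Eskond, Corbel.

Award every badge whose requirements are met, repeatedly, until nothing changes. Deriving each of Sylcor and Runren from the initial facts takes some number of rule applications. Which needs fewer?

Sylcor: With Eldren and Raxpyr, Sylcor is earned (Rule 1). [1 rule application]
Runren: With Eldren and Raxpyr, Sylcor is earned (Rule 1). With Corbel and Sylcor, Luntov is earned (Rule 7). With Raxpyr and Luntov, Norwex is earned (Rule 10). With Norwex and Corbel, Esksyl is earned (Rule 4). With Esksyl, Morhal is earned (Rule 5). With Eskond and Morhal, Runren is earned (Rule 2). [6 rule applications]
Sylcor needs fewer.

Sylcor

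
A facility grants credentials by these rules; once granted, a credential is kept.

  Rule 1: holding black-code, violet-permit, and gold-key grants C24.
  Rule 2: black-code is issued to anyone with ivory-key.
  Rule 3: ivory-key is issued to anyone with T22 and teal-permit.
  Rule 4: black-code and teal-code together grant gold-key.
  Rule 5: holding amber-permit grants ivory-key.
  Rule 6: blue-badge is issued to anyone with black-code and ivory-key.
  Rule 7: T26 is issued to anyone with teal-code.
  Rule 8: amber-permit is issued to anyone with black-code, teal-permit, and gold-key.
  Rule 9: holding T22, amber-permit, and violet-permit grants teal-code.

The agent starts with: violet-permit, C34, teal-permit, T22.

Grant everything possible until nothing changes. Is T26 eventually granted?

No

T26 would need teal-code (Rule 7), but teal-code is never granted.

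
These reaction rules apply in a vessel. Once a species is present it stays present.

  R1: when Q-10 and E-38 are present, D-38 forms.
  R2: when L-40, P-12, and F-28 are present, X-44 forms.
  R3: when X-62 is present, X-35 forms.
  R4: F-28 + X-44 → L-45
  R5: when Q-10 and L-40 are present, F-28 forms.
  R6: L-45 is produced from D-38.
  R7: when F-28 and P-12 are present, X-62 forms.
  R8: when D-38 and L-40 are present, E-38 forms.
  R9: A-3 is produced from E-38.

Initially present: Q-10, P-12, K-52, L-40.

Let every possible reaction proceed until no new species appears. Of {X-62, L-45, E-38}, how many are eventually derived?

Q-10 and L-40 present → F-28 forms (R5).
L-40, P-12, and F-28 present → X-44 forms (R2).
F-28 and P-12 present → X-62 forms (R7).
F-28 and X-44 present → L-45 forms (R4).
X-62: reached.
L-45: reached.
E-38 would need D-38 and L-40 (R8), but D-38 never forms.
Reached: X-62 and L-45 — 2 of the 3.

2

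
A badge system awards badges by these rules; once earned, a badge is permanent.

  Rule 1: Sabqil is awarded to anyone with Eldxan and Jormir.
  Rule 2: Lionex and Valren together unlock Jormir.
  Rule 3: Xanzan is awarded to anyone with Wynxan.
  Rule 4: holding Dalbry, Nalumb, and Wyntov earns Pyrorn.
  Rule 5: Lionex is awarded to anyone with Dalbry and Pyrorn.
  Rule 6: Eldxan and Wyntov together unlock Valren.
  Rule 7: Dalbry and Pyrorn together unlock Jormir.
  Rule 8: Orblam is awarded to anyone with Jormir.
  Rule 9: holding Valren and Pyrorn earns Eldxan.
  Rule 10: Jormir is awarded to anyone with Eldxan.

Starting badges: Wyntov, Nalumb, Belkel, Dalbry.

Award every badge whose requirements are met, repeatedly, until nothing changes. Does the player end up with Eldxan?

Eldxan would need Valren and Pyrorn (Rule 9), but Valren is never earned.

No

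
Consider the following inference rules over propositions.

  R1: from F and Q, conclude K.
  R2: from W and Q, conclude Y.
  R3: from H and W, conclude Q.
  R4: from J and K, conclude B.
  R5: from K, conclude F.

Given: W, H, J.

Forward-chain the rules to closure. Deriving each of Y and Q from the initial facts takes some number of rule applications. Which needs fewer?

Q

Q: From H and W, R3 gives Q. [1 rule application]
Y: From H and W, R3 gives Q. From W and Q, R2 gives Y. [2 rule applications]
Q needs fewer.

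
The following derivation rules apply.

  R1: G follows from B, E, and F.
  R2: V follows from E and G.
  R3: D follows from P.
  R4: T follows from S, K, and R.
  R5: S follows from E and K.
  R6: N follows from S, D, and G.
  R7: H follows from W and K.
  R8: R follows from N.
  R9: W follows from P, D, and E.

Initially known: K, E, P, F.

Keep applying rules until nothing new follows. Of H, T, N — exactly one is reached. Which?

P holds, so D follows (R3).
P, D, and E hold, so W follows (R9).
From W and K, R7 gives H.
N would need S, D, and G (R6), but G is never established. T would need S, K, and R (R4), but R is never established.

H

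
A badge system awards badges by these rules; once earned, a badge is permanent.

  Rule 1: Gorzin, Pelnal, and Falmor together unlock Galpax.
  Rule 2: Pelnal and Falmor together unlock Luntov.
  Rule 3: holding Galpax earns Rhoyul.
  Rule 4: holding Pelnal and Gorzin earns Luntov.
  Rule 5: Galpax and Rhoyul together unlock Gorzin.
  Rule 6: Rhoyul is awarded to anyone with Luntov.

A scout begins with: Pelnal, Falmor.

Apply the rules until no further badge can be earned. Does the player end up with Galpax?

Galpax would need Gorzin, Pelnal, and Falmor (Rule 1), but Gorzin is never earned.

No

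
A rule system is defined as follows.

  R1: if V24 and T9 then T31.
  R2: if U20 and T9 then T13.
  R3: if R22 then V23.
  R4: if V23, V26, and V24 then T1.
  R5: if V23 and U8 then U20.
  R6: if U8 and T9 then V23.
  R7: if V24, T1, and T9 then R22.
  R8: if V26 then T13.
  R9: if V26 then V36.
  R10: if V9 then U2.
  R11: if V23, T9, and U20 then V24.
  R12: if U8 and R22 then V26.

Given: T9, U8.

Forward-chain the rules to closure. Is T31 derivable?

Yes

From U8 and T9, R6 gives V23.
From V23 and U8, R5 gives U20.
From V23, T9, and U20, R11 gives V24.
V24 and T9 hold, so T31 follows (R1).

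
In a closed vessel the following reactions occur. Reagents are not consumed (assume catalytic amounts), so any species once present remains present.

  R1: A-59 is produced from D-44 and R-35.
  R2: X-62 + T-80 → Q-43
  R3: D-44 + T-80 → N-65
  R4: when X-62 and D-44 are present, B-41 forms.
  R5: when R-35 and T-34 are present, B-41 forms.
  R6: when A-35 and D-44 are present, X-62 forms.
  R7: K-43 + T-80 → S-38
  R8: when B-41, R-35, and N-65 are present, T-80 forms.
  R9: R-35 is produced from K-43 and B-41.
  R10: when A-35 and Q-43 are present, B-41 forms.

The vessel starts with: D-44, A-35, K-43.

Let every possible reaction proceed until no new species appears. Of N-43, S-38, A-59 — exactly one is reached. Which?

A-35 and D-44 present → X-62 forms (R6).
X-62 and D-44 present → B-41 forms (R4).
K-43 and B-41 present → R-35 forms (R9).
D-44 and R-35 present → A-59 forms (R1).
S-38 would need K-43 and T-80 (R7), but T-80 never forms. No rule produces N-43, and it is not given.

A-59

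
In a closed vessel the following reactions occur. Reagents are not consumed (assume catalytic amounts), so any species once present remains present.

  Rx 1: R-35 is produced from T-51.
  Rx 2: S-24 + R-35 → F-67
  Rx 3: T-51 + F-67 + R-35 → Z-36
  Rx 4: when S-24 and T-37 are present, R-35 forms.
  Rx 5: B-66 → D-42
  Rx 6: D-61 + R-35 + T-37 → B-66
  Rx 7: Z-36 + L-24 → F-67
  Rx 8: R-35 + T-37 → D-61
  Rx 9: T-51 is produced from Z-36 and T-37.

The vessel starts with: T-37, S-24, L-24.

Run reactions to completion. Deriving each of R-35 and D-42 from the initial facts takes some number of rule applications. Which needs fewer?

R-35

R-35: S-24 and T-37 present → R-35 forms (Rx 4). [1 rule application]
D-42: S-24 and T-37 present → R-35 forms (Rx 4). R-35 and T-37 present → D-61 forms (Rx 8). D-61, R-35, and T-37 present → B-66 forms (Rx 6). B-66 present → D-42 forms (Rx 5). [4 rule applications]
R-35 needs fewer.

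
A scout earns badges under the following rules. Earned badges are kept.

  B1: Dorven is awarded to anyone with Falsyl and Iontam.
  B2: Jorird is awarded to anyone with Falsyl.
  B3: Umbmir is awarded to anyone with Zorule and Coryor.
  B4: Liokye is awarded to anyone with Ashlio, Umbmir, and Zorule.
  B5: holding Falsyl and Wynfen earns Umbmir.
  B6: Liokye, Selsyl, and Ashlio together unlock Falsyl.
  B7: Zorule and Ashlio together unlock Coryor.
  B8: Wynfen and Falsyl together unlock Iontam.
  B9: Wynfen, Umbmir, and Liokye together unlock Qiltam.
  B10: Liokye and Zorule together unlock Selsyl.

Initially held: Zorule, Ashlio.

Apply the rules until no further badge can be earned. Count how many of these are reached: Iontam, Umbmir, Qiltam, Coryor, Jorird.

3

With Zorule and Ashlio, Coryor is earned (B7).
With Zorule and Coryor, Umbmir is earned (B3).
With Ashlio, Umbmir, and Zorule, Liokye is earned (B4).
With Liokye and Zorule, Selsyl is earned (B10).
With Liokye, Selsyl, and Ashlio, Falsyl is earned (B6).
With Falsyl, Jorird is earned (B2).
Iontam would need Wynfen and Falsyl (B8), but Wynfen is never earned.
Umbmir: reached.
Qiltam would need Wynfen, Umbmir, and Liokye (B9), but Wynfen is never earned.
Coryor: reached.
Jorird: reached.
Reached: Umbmir, Coryor, and Jorird — 3 of the 5.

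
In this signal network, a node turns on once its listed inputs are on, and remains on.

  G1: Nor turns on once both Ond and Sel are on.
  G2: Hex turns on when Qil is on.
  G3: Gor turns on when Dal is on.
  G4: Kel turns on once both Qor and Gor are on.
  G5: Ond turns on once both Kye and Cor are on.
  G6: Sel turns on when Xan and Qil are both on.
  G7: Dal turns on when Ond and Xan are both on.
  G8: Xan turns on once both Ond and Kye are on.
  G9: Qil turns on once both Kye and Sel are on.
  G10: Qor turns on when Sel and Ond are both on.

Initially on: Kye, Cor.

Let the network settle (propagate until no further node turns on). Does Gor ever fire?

G5: Kye and Cor on → Ond on.
Ond and Kye are on, so Xan turns on (G8).
Ond and Xan are on, so Dal turns on (G7).
G3: Dal on → Gor on.

Yes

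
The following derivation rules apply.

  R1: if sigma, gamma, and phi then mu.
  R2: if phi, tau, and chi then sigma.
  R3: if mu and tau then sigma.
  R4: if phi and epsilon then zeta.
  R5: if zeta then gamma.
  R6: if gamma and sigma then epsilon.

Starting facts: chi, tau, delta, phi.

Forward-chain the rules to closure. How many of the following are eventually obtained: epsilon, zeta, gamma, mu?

0

epsilon would need gamma and sigma (R6), but gamma is never established.
zeta would need phi and epsilon (R4), but epsilon is never established.
gamma would need zeta (R5), but zeta is never established.
mu would need sigma, gamma, and phi (R1), but gamma is never established.
None of the 4 are reached.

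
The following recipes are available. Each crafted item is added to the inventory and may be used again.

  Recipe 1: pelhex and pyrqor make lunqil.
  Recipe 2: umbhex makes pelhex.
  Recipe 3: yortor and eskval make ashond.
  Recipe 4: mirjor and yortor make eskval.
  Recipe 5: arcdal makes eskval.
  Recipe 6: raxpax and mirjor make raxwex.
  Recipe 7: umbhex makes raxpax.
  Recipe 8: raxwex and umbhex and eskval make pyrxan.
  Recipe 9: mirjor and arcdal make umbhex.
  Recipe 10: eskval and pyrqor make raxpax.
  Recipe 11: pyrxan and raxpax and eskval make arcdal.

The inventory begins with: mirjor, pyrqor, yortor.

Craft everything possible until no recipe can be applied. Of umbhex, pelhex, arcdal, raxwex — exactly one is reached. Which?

mirjor and yortor → eskval (Recipe 4).
eskval and pyrqor → raxpax (Recipe 10).
raxpax and mirjor → raxwex (Recipe 6).
pelhex would need umbhex (Recipe 2), but umbhex is never obtained. umbhex would need mirjor and arcdal (Recipe 9), but arcdal is never obtained. arcdal would need pyrxan, raxpax, and eskval (Recipe 11), but pyrxan is never obtained.

raxwex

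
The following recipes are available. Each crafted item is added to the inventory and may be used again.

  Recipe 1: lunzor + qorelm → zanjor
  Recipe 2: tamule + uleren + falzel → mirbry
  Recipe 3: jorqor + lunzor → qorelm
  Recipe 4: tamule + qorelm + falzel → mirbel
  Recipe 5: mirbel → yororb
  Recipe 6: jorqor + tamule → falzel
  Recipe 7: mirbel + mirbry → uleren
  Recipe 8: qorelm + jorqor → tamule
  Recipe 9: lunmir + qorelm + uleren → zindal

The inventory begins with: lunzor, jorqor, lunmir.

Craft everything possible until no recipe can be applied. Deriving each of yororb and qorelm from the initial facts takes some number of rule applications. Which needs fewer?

qorelm

qorelm: Using Recipe 3, jorqor and lunzor make qorelm. [1 rule application]
yororb: Using Recipe 3, jorqor and lunzor make qorelm. Using Recipe 8, qorelm and jorqor make tamule. Using Recipe 6, jorqor and tamule make falzel. Using Recipe 4, tamule, qorelm, and falzel make mirbel. mirbel → yororb (Recipe 5). [5 rule applications]
qorelm needs fewer.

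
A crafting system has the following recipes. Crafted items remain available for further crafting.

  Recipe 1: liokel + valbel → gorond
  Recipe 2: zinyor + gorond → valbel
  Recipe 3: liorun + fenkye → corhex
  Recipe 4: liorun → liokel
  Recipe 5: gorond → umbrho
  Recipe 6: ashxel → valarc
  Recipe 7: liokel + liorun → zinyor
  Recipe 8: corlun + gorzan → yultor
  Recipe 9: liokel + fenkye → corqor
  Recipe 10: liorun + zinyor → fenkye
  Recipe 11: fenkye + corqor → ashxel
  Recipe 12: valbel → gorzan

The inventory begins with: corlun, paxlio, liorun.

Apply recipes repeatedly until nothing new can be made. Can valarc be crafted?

Using Recipe 4, liorun makes liokel.
liokel + liorun → zinyor (Recipe 7).
liorun + zinyor → fenkye (Recipe 10).
liokel + fenkye → corqor (Recipe 9).
Using Recipe 11, fenkye and corqor make ashxel.
ashxel → valarc (Recipe 6).

Yes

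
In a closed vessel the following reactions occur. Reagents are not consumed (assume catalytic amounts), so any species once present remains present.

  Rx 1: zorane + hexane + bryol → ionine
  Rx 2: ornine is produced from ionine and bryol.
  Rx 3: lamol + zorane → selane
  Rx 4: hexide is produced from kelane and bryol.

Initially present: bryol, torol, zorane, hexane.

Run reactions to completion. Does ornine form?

Yes

zorane, hexane, and bryol present → ionine forms (Rx 1).
ionine and bryol present → ornine forms (Rx 2).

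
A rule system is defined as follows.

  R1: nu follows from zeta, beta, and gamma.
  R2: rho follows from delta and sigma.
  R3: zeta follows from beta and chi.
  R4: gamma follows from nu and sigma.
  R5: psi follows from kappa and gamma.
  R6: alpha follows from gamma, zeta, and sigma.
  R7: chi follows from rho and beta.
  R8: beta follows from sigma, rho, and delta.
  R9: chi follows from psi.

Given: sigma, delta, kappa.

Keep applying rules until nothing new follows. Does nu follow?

No

nu would need zeta, beta, and gamma (R1), but gamma is never established.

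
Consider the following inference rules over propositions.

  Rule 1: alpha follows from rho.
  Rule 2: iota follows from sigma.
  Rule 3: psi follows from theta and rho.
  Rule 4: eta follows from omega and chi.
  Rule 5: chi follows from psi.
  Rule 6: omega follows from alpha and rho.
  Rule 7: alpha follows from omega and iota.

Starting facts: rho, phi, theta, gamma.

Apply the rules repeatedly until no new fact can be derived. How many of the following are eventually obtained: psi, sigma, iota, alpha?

2

rho holds, so alpha follows (Rule 1).
From theta and rho, Rule 3 gives psi.
psi: reached.
No rule produces sigma, and it is not given.
iota would need sigma (Rule 2), but sigma is never established.
alpha: reached.
Reached: psi and alpha — 2 of the 4.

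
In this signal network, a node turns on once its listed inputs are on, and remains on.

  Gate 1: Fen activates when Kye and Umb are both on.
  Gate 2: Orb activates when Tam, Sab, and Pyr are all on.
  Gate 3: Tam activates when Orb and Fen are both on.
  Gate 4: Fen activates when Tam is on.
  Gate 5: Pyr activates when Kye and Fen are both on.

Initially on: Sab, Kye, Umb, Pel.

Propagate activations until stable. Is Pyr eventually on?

Kye and Umb are on, so Fen activates (Gate 1).
Kye and Fen are on, so Pyr activates (Gate 5).

Yes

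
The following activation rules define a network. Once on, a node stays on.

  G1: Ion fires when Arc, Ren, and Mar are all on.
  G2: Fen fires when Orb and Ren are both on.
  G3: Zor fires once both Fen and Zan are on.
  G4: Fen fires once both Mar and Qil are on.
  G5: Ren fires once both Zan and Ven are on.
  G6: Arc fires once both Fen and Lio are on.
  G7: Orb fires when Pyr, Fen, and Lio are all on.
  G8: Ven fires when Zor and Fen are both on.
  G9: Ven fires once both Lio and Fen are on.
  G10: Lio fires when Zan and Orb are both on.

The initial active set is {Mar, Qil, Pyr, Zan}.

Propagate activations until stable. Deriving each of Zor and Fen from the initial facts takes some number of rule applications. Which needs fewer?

Fen: G4: Mar and Qil on → Fen on. [1 rule application]
Zor: G4: Mar and Qil on → Fen on. G3: Fen and Zan on → Zor on. [2 rule applications]
Fen needs fewer.

Fen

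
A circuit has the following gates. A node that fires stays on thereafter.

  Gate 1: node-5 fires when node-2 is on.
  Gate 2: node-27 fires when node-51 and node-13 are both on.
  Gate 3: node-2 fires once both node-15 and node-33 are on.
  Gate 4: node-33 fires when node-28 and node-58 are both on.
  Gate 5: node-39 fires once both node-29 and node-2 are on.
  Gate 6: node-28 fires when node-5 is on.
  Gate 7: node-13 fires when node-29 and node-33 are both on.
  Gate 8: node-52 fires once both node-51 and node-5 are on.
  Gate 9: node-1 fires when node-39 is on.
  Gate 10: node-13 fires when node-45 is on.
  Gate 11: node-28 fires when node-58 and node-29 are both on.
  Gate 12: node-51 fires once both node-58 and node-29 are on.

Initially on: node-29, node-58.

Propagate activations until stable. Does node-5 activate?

node-5 would need node-2 (Gate 1), but node-2 never turns on.

No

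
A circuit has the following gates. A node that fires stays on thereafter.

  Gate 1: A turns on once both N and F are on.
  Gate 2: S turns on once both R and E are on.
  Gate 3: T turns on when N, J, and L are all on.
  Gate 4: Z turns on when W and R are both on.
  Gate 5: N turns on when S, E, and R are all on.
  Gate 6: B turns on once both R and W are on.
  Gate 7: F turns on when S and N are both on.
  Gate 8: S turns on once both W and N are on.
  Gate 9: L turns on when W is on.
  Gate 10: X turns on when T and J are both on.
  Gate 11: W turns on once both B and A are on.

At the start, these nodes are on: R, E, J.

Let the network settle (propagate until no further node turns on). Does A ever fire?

Yes

Gate 2: R and E on → S on.
S, E, and R are on, so N turns on (Gate 5).
Gate 7: S and N on → F on.
Gate 1: N and F on → A on.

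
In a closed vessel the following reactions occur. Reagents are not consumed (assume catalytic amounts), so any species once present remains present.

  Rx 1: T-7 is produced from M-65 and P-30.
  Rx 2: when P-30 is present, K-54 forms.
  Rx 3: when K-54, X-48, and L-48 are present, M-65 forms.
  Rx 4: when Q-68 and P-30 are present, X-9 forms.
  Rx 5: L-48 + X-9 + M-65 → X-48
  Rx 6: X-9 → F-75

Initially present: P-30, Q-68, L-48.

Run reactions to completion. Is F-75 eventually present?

Yes

Q-68 and P-30 present → X-9 forms (Rx 4).
X-9 present → F-75 forms (Rx 6).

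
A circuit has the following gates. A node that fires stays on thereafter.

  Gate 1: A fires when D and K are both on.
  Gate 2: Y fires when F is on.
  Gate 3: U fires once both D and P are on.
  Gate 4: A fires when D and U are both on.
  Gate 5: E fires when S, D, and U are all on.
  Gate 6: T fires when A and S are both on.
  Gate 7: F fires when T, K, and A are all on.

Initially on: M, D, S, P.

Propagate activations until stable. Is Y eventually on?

Y would need F (Gate 2), but F never turns on.

No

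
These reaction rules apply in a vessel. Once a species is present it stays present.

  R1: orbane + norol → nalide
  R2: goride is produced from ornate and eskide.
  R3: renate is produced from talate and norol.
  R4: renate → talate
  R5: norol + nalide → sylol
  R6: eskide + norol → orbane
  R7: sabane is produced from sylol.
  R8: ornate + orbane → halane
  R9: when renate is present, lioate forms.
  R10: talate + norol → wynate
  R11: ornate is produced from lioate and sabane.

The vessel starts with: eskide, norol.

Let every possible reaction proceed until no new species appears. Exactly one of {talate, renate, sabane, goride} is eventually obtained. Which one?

sabane

eskide and norol present → orbane forms (R6).
orbane and norol present → nalide forms (R1).
norol and nalide present → sylol forms (R5).
sylol present → sabane forms (R7).
talate would need renate (R4), but renate never forms. renate would need talate and norol (R3), but talate never forms. goride would need ornate and eskide (R2), but ornate never forms.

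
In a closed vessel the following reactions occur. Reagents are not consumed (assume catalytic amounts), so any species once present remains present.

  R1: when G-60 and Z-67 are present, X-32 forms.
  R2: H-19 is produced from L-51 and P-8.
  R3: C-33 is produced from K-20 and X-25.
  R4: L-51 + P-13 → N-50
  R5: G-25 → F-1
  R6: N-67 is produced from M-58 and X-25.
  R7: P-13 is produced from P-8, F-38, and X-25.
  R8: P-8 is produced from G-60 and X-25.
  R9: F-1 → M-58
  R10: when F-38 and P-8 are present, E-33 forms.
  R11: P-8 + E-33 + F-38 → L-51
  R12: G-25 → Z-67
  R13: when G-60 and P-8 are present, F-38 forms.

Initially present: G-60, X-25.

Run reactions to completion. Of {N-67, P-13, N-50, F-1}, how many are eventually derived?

G-60 and X-25 present → P-8 forms (R8).
G-60 and P-8 present → F-38 forms (R13).
P-8, F-38, and X-25 present → P-13 forms (R7).
F-38 and P-8 present → E-33 forms (R10).
P-8, E-33, and F-38 present → L-51 forms (R11).
L-51 and P-13 present → N-50 forms (R4).
N-67 would need M-58 and X-25 (R6), but M-58 never forms.
P-13: reached.
N-50: reached.
F-1 would need G-25 (R5), but G-25 never forms.
Reached: P-13 and N-50 — 2 of the 4.

2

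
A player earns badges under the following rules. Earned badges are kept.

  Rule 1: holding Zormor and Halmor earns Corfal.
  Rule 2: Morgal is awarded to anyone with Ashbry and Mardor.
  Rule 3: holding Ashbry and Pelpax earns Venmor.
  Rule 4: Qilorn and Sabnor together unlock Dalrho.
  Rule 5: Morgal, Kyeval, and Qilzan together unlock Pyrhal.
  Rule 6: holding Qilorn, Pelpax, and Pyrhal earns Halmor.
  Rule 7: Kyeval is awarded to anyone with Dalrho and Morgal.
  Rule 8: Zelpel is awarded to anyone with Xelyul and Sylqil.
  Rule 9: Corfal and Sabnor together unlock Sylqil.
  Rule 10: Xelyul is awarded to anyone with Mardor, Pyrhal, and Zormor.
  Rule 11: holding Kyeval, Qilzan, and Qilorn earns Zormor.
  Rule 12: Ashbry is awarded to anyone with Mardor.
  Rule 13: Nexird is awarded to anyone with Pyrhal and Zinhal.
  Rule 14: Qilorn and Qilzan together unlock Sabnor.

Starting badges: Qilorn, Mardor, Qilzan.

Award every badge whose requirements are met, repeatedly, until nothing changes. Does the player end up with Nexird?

No

Nexird would need Pyrhal and Zinhal (Rule 13), but Zinhal is never earned.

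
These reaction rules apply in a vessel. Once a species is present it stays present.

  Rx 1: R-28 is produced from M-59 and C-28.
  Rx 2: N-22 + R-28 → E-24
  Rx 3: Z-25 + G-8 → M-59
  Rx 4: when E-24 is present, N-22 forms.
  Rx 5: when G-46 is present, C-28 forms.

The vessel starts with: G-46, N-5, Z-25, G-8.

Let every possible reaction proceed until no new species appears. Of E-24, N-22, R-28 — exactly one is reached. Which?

R-28

Z-25 and G-8 present → M-59 forms (Rx 3).
G-46 present → C-28 forms (Rx 5).
M-59 and C-28 present → R-28 forms (Rx 1).
E-24 would need N-22 and R-28 (Rx 2), but N-22 never forms. N-22 would need E-24 (Rx 4), but E-24 never forms.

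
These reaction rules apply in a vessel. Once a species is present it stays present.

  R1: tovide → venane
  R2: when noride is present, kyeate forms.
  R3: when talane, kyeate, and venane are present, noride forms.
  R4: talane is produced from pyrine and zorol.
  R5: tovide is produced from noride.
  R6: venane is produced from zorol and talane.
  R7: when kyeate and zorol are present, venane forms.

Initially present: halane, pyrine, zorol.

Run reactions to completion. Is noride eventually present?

noride would need talane, kyeate, and venane (R3), but kyeate never forms.

No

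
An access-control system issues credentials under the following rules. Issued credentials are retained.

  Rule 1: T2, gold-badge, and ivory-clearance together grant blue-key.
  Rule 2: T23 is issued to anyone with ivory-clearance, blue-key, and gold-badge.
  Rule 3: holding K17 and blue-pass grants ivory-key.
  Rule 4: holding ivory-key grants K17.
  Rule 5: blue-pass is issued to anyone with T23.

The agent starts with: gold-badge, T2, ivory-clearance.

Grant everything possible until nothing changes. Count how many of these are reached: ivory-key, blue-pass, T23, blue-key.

3

Holding T2, gold-badge, and ivory-clearance grants blue-key (Rule 1).
Holding ivory-clearance, blue-key, and gold-badge grants T23 (Rule 2).
Holding T23 grants blue-pass (Rule 5).
ivory-key would need K17 and blue-pass (Rule 3), but K17 is never granted.
blue-pass: reached.
T23: reached.
blue-key: reached.
Reached: blue-pass, T23, and blue-key — 3 of the 4.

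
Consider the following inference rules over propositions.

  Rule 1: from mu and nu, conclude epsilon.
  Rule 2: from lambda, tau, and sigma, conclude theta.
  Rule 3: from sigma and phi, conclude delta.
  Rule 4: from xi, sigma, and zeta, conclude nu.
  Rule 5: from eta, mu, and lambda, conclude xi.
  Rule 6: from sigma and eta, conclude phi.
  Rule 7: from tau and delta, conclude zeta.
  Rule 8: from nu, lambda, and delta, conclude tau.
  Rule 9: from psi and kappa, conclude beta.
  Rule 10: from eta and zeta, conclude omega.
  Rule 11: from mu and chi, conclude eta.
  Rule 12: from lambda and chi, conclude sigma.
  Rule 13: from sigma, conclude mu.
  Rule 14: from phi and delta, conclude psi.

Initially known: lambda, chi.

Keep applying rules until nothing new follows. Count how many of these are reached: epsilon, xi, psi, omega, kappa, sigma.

3

lambda and chi hold, so sigma follows (Rule 12).
sigma holds, so mu follows (Rule 13).
From mu and chi, Rule 11 gives eta.
From sigma and eta, Rule 6 gives phi.
eta, mu, and lambda hold, so xi follows (Rule 5).
sigma and phi hold, so delta follows (Rule 3).
phi and delta hold, so psi follows (Rule 14).
epsilon would need mu and nu (Rule 1), but nu is never established.
xi: reached.
psi: reached.
omega would need eta and zeta (Rule 10), but zeta is never established.
No rule produces kappa, and it is not given.
sigma: reached.
Reached: xi, psi, and sigma — 3 of the 6.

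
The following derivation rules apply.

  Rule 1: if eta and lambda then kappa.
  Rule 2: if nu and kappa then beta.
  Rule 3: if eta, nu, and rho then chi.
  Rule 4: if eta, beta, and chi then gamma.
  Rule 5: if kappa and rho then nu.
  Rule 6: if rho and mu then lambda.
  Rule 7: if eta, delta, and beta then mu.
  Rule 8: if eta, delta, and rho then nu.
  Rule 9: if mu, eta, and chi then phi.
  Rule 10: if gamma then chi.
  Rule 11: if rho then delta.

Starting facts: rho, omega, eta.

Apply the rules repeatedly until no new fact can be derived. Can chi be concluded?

Yes

rho holds, so delta follows (Rule 11).
eta, delta, and rho hold, so nu follows (Rule 8).
From eta, nu, and rho, Rule 3 gives chi.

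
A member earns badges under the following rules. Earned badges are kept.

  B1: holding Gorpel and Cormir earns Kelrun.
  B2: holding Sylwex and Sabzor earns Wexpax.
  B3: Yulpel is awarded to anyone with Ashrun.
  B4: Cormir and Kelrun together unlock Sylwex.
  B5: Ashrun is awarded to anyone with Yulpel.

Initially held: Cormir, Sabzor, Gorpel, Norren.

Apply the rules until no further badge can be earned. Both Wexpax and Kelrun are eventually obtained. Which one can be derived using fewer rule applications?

Kelrun: With Gorpel and Cormir, Kelrun is earned (B1). [1 rule application]
Wexpax: With Gorpel and Cormir, Kelrun is earned (B1). With Cormir and Kelrun, Sylwex is earned (B4). With Sylwex and Sabzor, Wexpax is earned (B2). [3 rule applications]
Kelrun needs fewer.

Kelrun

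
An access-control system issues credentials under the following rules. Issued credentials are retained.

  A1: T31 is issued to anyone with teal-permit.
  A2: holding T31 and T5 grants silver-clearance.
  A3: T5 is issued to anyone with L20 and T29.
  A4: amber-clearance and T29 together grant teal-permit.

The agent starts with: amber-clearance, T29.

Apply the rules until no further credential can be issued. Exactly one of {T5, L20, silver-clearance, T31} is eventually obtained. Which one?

T31

Holding amber-clearance and T29 grants teal-permit (A4).
Holding teal-permit grants T31 (A1).
silver-clearance would need T31 and T5 (A2), but T5 is never granted. No rule produces L20, and it is not given. T5 would need L20 and T29 (A3), but L20 is never granted.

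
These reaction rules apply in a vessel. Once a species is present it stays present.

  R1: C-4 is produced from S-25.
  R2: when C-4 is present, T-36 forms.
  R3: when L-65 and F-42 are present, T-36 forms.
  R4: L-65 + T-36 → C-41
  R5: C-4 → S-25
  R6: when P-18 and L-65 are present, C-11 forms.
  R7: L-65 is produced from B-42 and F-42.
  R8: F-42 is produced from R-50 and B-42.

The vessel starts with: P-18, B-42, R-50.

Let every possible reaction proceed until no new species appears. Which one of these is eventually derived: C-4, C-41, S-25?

C-41

R-50 and B-42 present → F-42 forms (R8).
B-42 and F-42 present → L-65 forms (R7).
L-65 and F-42 present → T-36 forms (R3).
L-65 and T-36 present → C-41 forms (R4).
S-25 would need C-4 (R5), but C-4 never forms. C-4 would need S-25 (R1), but S-25 never forms.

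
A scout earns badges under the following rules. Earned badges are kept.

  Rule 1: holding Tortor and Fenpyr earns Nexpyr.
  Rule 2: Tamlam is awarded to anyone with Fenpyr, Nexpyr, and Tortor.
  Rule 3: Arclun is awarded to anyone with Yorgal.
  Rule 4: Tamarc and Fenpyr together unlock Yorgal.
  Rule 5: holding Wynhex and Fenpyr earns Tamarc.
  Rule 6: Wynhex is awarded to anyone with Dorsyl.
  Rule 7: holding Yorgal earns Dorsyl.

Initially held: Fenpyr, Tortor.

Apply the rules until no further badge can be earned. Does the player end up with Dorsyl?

No

Dorsyl would need Yorgal (Rule 7), but Yorgal is never earned.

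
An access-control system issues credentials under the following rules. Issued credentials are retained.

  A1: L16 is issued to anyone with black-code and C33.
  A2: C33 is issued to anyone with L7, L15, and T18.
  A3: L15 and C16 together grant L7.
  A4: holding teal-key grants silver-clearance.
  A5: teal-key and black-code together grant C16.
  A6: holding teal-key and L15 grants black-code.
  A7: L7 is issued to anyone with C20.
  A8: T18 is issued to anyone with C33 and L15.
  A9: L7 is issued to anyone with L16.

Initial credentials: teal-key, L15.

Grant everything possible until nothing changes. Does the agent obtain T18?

No

T18 would need C33 and L15 (A8), but C33 is never granted.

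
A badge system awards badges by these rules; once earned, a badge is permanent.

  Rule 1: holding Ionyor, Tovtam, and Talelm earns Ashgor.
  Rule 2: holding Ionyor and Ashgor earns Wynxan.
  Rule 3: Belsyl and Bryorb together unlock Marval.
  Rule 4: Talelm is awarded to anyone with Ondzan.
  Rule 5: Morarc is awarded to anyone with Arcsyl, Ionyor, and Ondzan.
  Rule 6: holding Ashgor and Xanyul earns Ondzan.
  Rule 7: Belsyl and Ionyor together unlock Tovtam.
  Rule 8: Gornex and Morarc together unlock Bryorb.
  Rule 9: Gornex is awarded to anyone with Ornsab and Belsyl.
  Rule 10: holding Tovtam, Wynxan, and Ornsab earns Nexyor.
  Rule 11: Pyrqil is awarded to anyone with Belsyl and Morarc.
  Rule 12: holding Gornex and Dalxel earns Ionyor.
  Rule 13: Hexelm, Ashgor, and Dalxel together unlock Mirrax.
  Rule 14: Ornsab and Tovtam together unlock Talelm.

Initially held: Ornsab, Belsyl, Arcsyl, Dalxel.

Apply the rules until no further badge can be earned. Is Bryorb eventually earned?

Bryorb would need Gornex and Morarc (Rule 8), but Morarc is never earned.

No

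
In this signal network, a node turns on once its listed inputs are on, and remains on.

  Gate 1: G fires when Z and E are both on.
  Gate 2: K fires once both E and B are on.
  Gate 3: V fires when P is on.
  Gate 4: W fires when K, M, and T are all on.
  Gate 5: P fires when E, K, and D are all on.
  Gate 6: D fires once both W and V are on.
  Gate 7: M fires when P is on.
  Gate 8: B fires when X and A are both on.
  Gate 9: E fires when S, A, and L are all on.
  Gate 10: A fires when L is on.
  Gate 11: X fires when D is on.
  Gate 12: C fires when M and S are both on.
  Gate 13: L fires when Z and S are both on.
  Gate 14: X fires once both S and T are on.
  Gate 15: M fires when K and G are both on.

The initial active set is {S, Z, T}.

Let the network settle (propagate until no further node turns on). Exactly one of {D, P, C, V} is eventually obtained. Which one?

Gate 13: Z and S on → L on.
Gate 14: S and T on → X on.
Gate 10: L on → A on.
Gate 8: X and A on → B on.
S, A, and L are on, so E fires (Gate 9).
Gate 2: E and B on → K on.
Gate 1: Z and E on → G on.
Gate 15: K and G on → M on.
Gate 12: M and S on → C on.
D would need W and V (Gate 6), but V never turns on. V would need P (Gate 3), but P never turns on. P would need E, K, and D (Gate 5), but D never turns on.

C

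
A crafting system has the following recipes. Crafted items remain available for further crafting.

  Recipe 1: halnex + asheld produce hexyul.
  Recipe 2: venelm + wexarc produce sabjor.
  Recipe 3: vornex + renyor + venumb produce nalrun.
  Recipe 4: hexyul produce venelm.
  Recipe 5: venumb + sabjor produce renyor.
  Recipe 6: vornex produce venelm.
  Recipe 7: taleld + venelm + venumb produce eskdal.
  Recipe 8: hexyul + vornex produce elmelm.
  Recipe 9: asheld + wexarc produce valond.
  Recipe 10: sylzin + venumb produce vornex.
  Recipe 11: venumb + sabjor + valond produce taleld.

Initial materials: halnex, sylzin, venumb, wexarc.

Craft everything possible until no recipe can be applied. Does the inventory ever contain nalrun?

Yes

sylzin + venumb → vornex (Recipe 10).
Using Recipe 6, vornex makes venelm.
Using Recipe 2, venelm and wexarc make sabjor.
venumb + sabjor → renyor (Recipe 5).
Using Recipe 3, vornex, renyor, and venumb make nalrun.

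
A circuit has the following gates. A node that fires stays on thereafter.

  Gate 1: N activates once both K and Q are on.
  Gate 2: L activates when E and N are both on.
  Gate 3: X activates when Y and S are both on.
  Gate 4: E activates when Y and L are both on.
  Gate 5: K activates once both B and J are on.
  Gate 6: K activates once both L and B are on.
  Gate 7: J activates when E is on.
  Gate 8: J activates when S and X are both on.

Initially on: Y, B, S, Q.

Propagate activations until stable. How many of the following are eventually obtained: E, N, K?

Gate 3: Y and S on → X on.
Gate 8: S and X on → J on.
B and J are on, so K activates (Gate 5).
Gate 1: K and Q on → N on.
E would need Y and L (Gate 4), but L never turns on.
N: reached.
K: reached.
Reached: N and K — 2 of the 3.

2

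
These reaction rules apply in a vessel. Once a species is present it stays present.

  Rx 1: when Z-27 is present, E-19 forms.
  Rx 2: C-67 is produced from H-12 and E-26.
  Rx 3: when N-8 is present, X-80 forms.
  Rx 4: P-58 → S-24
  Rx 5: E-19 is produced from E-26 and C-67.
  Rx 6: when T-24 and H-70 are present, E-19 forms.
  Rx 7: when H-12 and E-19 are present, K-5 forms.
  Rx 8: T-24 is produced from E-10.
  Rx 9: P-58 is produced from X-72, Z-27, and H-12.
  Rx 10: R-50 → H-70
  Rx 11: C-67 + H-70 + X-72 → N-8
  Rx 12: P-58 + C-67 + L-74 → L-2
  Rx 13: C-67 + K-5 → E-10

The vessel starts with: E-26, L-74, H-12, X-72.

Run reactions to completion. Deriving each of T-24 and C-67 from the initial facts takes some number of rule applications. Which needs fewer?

C-67

C-67: H-12 and E-26 present → C-67 forms (Rx 2). [1 rule application]
T-24: H-12 and E-26 present → C-67 forms (Rx 2). E-26 and C-67 present → E-19 forms (Rx 5). H-12 and E-19 present → K-5 forms (Rx 7). C-67 and K-5 present → E-10 forms (Rx 13). E-10 present → T-24 forms (Rx 8). [5 rule applications]
C-67 needs fewer.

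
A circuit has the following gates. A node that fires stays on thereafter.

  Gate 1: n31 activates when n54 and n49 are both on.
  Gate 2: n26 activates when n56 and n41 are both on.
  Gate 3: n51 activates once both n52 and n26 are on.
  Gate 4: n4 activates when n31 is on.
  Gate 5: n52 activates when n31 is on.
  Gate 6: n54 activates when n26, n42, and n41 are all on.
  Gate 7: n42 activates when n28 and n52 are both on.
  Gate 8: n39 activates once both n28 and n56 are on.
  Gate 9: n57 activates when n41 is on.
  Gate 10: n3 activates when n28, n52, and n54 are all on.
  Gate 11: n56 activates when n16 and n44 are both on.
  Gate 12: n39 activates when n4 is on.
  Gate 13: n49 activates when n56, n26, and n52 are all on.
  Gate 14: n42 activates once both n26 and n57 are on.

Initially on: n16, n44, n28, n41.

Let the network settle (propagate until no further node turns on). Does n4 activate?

No

n4 would need n31 (Gate 4), but n31 never turns on.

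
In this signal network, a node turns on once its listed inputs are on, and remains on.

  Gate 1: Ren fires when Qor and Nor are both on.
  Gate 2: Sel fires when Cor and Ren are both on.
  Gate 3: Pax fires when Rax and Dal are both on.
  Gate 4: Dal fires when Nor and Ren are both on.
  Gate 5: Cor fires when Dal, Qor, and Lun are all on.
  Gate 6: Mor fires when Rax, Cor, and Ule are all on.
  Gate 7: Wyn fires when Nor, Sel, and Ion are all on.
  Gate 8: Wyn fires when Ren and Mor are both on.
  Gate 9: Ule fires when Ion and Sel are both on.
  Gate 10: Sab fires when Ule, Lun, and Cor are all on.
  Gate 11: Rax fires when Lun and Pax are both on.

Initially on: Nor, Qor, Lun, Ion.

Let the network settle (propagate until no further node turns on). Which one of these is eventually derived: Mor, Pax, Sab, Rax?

Sab

Qor and Nor are on, so Ren fires (Gate 1).
Nor and Ren are on, so Dal fires (Gate 4).
Dal, Qor, and Lun are on, so Cor fires (Gate 5).
Cor and Ren are on, so Sel fires (Gate 2).
Gate 9: Ion and Sel on → Ule on.
Gate 10: Ule, Lun, and Cor on → Sab on.
Rax would need Lun and Pax (Gate 11), but Pax never turns on. Mor would need Rax, Cor, and Ule (Gate 6), but Rax never turns on. Pax would need Rax and Dal (Gate 3), but Rax never turns on.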